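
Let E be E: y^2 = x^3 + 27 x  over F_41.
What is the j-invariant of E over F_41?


Delta = -16(4 a^3 + 27 b^2) mod 41 = 13
-1728 * (4 a)^3 = -1728 * (4*27)^3 mod 41 = 37
j = 37 * 13^(-1) mod 41 = 6

j = 6 (mod 41)


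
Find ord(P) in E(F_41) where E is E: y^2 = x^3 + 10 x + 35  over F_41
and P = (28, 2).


Compute successive multiples of P until we hit O:
  1P = (28, 2)
  2P = (1, 13)
  3P = (35, 13)
  4P = (29, 14)
  5P = (5, 28)
  6P = (3, 25)
  7P = (26, 6)
  8P = (32, 6)
  ... (continuing to 40P)
  40P = O

ord(P) = 40


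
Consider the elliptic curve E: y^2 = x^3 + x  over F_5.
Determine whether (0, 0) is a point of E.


Check whether y^2 = x^3 + 1 x + 0 (mod 5) for (x, y) = (0, 0).
LHS: y^2 = 0^2 mod 5 = 0
RHS: x^3 + 1 x + 0 = 0^3 + 1*0 + 0 mod 5 = 0
LHS = RHS

Yes, on the curve


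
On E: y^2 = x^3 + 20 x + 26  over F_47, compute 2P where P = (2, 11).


Doubling: s = (3 x1^2 + a) / (2 y1)
s = (3*2^2 + 20) / (2*11) mod 47 = 10
x3 = s^2 - 2 x1 mod 47 = 10^2 - 2*2 = 2
y3 = s (x1 - x3) - y1 mod 47 = 10 * (2 - 2) - 11 = 36

2P = (2, 36)


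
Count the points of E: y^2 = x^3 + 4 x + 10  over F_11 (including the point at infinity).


For each x in F_11, count y with y^2 = x^3 + 4 x + 10 mod 11:
  x = 1: RHS = 4, y in [2, 9]  -> 2 point(s)
  x = 2: RHS = 4, y in [2, 9]  -> 2 point(s)
  x = 3: RHS = 5, y in [4, 7]  -> 2 point(s)
  x = 5: RHS = 1, y in [1, 10]  -> 2 point(s)
  x = 8: RHS = 4, y in [2, 9]  -> 2 point(s)
  x = 9: RHS = 5, y in [4, 7]  -> 2 point(s)
  x = 10: RHS = 5, y in [4, 7]  -> 2 point(s)
Affine points: 14. Add the point at infinity: total = 15.

#E(F_11) = 15


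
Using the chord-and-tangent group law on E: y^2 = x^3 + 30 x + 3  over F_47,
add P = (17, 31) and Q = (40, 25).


P != Q, so use the chord formula.
s = (y2 - y1) / (x2 - x1) = (41) / (23) mod 47 = 12
x3 = s^2 - x1 - x2 mod 47 = 12^2 - 17 - 40 = 40
y3 = s (x1 - x3) - y1 mod 47 = 12 * (17 - 40) - 31 = 22

P + Q = (40, 22)


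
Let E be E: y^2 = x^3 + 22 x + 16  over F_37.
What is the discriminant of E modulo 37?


4 a^3 + 27 b^2 = 4*22^3 + 27*16^2 = 42592 + 6912 = 49504
Delta = -16 * (49504) = -792064
Delta mod 37 = 32

Delta = 32 (mod 37)


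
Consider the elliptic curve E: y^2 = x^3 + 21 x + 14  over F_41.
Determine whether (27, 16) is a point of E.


Check whether y^2 = x^3 + 21 x + 14 (mod 41) for (x, y) = (27, 16).
LHS: y^2 = 16^2 mod 41 = 10
RHS: x^3 + 21 x + 14 = 27^3 + 21*27 + 14 mod 41 = 10
LHS = RHS

Yes, on the curve


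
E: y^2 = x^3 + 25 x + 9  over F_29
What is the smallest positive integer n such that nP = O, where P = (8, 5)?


Compute successive multiples of P until we hit O:
  1P = (8, 5)
  2P = (8, 24)
  3P = O

ord(P) = 3


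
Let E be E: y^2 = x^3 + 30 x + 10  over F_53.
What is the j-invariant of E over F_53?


Delta = -16(4 a^3 + 27 b^2) mod 53 = 7
-1728 * (4 a)^3 = -1728 * (4*30)^3 mod 53 = 13
j = 13 * 7^(-1) mod 53 = 17

j = 17 (mod 53)


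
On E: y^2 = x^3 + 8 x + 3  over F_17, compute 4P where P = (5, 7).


k = 4 = 100_2 (binary, LSB first: 001)
Double-and-add from P = (5, 7):
  bit 0 = 0: acc unchanged = O
  bit 1 = 0: acc unchanged = O
  bit 2 = 1: acc = O + (13, 14) = (13, 14)

4P = (13, 14)


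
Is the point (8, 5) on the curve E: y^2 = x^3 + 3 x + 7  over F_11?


Check whether y^2 = x^3 + 3 x + 7 (mod 11) for (x, y) = (8, 5).
LHS: y^2 = 5^2 mod 11 = 3
RHS: x^3 + 3 x + 7 = 8^3 + 3*8 + 7 mod 11 = 4
LHS != RHS

No, not on the curve


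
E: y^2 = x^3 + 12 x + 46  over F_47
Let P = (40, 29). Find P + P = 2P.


Doubling: s = (3 x1^2 + a) / (2 y1)
s = (3*40^2 + 12) / (2*29) mod 47 = 23
x3 = s^2 - 2 x1 mod 47 = 23^2 - 2*40 = 26
y3 = s (x1 - x3) - y1 mod 47 = 23 * (40 - 26) - 29 = 11

2P = (26, 11)


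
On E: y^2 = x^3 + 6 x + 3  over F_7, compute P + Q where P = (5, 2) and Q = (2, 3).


P != Q, so use the chord formula.
s = (y2 - y1) / (x2 - x1) = (1) / (4) mod 7 = 2
x3 = s^2 - x1 - x2 mod 7 = 2^2 - 5 - 2 = 4
y3 = s (x1 - x3) - y1 mod 7 = 2 * (5 - 4) - 2 = 0

P + Q = (4, 0)


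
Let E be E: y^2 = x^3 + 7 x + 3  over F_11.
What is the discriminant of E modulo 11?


4 a^3 + 27 b^2 = 4*7^3 + 27*3^2 = 1372 + 243 = 1615
Delta = -16 * (1615) = -25840
Delta mod 11 = 10

Delta = 10 (mod 11)


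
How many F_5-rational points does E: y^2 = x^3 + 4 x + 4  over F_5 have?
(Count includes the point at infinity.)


For each x in F_5, count y with y^2 = x^3 + 4 x + 4 mod 5:
  x = 0: RHS = 4, y in [2, 3]  -> 2 point(s)
  x = 1: RHS = 4, y in [2, 3]  -> 2 point(s)
  x = 2: RHS = 0, y in [0]  -> 1 point(s)
  x = 4: RHS = 4, y in [2, 3]  -> 2 point(s)
Affine points: 7. Add the point at infinity: total = 8.

#E(F_5) = 8


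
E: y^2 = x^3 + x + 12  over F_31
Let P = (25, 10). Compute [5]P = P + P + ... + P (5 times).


k = 5 = 101_2 (binary, LSB first: 101)
Double-and-add from P = (25, 10):
  bit 0 = 1: acc = O + (25, 10) = (25, 10)
  bit 1 = 0: acc unchanged = (25, 10)
  bit 2 = 1: acc = (25, 10) + (21, 26) = (1, 18)

5P = (1, 18)


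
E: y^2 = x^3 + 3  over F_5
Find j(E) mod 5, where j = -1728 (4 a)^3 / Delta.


Delta = -16(4 a^3 + 27 b^2) mod 5 = 2
-1728 * (4 a)^3 = -1728 * (4*0)^3 mod 5 = 0
j = 0 * 2^(-1) mod 5 = 0

j = 0 (mod 5)


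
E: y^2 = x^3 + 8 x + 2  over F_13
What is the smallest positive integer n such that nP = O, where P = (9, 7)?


Compute successive multiples of P until we hit O:
  1P = (9, 7)
  2P = (11, 11)
  3P = (10, 4)
  4P = (3, 1)
  5P = (2, 0)
  6P = (3, 12)
  7P = (10, 9)
  8P = (11, 2)
  ... (continuing to 10P)
  10P = O

ord(P) = 10


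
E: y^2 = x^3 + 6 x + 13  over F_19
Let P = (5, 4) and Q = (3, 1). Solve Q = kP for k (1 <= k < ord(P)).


Enumerate multiples of P until we hit Q = (3, 1):
  1P = (5, 4)
  2P = (18, 14)
  3P = (3, 18)
  4P = (3, 1)
Match found at i = 4.

k = 4


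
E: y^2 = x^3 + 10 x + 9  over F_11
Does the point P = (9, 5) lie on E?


Check whether y^2 = x^3 + 10 x + 9 (mod 11) for (x, y) = (9, 5).
LHS: y^2 = 5^2 mod 11 = 3
RHS: x^3 + 10 x + 9 = 9^3 + 10*9 + 9 mod 11 = 3
LHS = RHS

Yes, on the curve


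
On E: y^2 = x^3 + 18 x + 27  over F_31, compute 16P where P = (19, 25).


k = 16 = 10000_2 (binary, LSB first: 00001)
Double-and-add from P = (19, 25):
  bit 0 = 0: acc unchanged = O
  bit 1 = 0: acc unchanged = O
  bit 2 = 0: acc unchanged = O
  bit 3 = 0: acc unchanged = O
  bit 4 = 1: acc = O + (4, 16) = (4, 16)

16P = (4, 16)


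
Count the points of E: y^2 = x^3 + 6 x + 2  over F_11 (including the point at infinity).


For each x in F_11, count y with y^2 = x^3 + 6 x + 2 mod 11:
  x = 1: RHS = 9, y in [3, 8]  -> 2 point(s)
  x = 2: RHS = 0, y in [0]  -> 1 point(s)
  x = 3: RHS = 3, y in [5, 6]  -> 2 point(s)
  x = 5: RHS = 3, y in [5, 6]  -> 2 point(s)
  x = 6: RHS = 1, y in [1, 10]  -> 2 point(s)
  x = 8: RHS = 1, y in [1, 10]  -> 2 point(s)
  x = 9: RHS = 4, y in [2, 9]  -> 2 point(s)
Affine points: 13. Add the point at infinity: total = 14.

#E(F_11) = 14


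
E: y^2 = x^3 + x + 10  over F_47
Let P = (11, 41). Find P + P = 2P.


Doubling: s = (3 x1^2 + a) / (2 y1)
s = (3*11^2 + 1) / (2*41) mod 47 = 1
x3 = s^2 - 2 x1 mod 47 = 1^2 - 2*11 = 26
y3 = s (x1 - x3) - y1 mod 47 = 1 * (11 - 26) - 41 = 38

2P = (26, 38)


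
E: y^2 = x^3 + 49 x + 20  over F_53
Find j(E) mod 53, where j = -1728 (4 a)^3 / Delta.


Delta = -16(4 a^3 + 27 b^2) mod 53 = 48
-1728 * (4 a)^3 = -1728 * (4*49)^3 mod 53 = 3
j = 3 * 48^(-1) mod 53 = 10

j = 10 (mod 53)


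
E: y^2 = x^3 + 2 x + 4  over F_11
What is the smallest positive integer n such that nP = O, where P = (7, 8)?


Compute successive multiples of P until we hit O:
  1P = (7, 8)
  2P = (9, 5)
  3P = (0, 9)
  4P = (2, 7)
  5P = (6, 1)
  6P = (3, 9)
  7P = (10, 1)
  8P = (8, 9)
  ... (continuing to 17P)
  17P = O

ord(P) = 17


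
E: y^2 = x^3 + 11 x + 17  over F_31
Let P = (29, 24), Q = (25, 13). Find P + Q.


P != Q, so use the chord formula.
s = (y2 - y1) / (x2 - x1) = (20) / (27) mod 31 = 26
x3 = s^2 - x1 - x2 mod 31 = 26^2 - 29 - 25 = 2
y3 = s (x1 - x3) - y1 mod 31 = 26 * (29 - 2) - 24 = 27

P + Q = (2, 27)


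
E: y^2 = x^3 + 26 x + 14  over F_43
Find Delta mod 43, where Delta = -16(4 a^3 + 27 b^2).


4 a^3 + 27 b^2 = 4*26^3 + 27*14^2 = 70304 + 5292 = 75596
Delta = -16 * (75596) = -1209536
Delta mod 43 = 11

Delta = 11 (mod 43)


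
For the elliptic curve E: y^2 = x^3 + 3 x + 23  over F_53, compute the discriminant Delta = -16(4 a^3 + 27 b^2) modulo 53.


4 a^3 + 27 b^2 = 4*3^3 + 27*23^2 = 108 + 14283 = 14391
Delta = -16 * (14391) = -230256
Delta mod 53 = 29

Delta = 29 (mod 53)


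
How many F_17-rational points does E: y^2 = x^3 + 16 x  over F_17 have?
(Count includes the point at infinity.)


For each x in F_17, count y with y^2 = x^3 + 16 x + 0 mod 17:
  x = 0: RHS = 0, y in [0]  -> 1 point(s)
  x = 1: RHS = 0, y in [0]  -> 1 point(s)
  x = 4: RHS = 9, y in [3, 14]  -> 2 point(s)
  x = 5: RHS = 1, y in [1, 16]  -> 2 point(s)
  x = 7: RHS = 13, y in [8, 9]  -> 2 point(s)
  x = 10: RHS = 4, y in [2, 15]  -> 2 point(s)
  x = 12: RHS = 16, y in [4, 13]  -> 2 point(s)
  x = 13: RHS = 8, y in [5, 12]  -> 2 point(s)
  x = 16: RHS = 0, y in [0]  -> 1 point(s)
Affine points: 15. Add the point at infinity: total = 16.

#E(F_17) = 16


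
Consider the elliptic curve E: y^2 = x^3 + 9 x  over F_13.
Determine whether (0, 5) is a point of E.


Check whether y^2 = x^3 + 9 x + 0 (mod 13) for (x, y) = (0, 5).
LHS: y^2 = 5^2 mod 13 = 12
RHS: x^3 + 9 x + 0 = 0^3 + 9*0 + 0 mod 13 = 0
LHS != RHS

No, not on the curve


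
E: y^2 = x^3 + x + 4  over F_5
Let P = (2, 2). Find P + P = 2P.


Doubling: s = (3 x1^2 + a) / (2 y1)
s = (3*2^2 + 1) / (2*2) mod 5 = 2
x3 = s^2 - 2 x1 mod 5 = 2^2 - 2*2 = 0
y3 = s (x1 - x3) - y1 mod 5 = 2 * (2 - 0) - 2 = 2

2P = (0, 2)


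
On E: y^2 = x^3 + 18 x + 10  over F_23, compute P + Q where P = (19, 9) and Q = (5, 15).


P != Q, so use the chord formula.
s = (y2 - y1) / (x2 - x1) = (6) / (9) mod 23 = 16
x3 = s^2 - x1 - x2 mod 23 = 16^2 - 19 - 5 = 2
y3 = s (x1 - x3) - y1 mod 23 = 16 * (19 - 2) - 9 = 10

P + Q = (2, 10)


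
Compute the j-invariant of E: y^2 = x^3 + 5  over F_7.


Delta = -16(4 a^3 + 27 b^2) mod 7 = 1
-1728 * (4 a)^3 = -1728 * (4*0)^3 mod 7 = 0
j = 0 * 1^(-1) mod 7 = 0

j = 0 (mod 7)


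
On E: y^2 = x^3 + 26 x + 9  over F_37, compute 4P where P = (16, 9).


k = 4 = 100_2 (binary, LSB first: 001)
Double-and-add from P = (16, 9):
  bit 0 = 0: acc unchanged = O
  bit 1 = 0: acc unchanged = O
  bit 2 = 1: acc = O + (6, 23) = (6, 23)

4P = (6, 23)


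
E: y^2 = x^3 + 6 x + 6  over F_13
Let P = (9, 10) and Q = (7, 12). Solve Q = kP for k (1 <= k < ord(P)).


Enumerate multiples of P until we hit Q = (7, 12):
  1P = (9, 10)
  2P = (11, 8)
  3P = (7, 1)
  4P = (1, 0)
  5P = (7, 12)
Match found at i = 5.

k = 5


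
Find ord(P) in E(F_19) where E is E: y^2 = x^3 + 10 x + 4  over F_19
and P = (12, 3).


Compute successive multiples of P until we hit O:
  1P = (12, 3)
  2P = (11, 1)
  3P = (0, 2)
  4P = (14, 0)
  5P = (0, 17)
  6P = (11, 18)
  7P = (12, 16)
  8P = O

ord(P) = 8


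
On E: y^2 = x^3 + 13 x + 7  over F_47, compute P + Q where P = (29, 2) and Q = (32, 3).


P != Q, so use the chord formula.
s = (y2 - y1) / (x2 - x1) = (1) / (3) mod 47 = 16
x3 = s^2 - x1 - x2 mod 47 = 16^2 - 29 - 32 = 7
y3 = s (x1 - x3) - y1 mod 47 = 16 * (29 - 7) - 2 = 21

P + Q = (7, 21)


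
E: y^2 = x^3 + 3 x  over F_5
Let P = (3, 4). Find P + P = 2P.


Doubling: s = (3 x1^2 + a) / (2 y1)
s = (3*3^2 + 3) / (2*4) mod 5 = 0
x3 = s^2 - 2 x1 mod 5 = 0^2 - 2*3 = 4
y3 = s (x1 - x3) - y1 mod 5 = 0 * (3 - 4) - 4 = 1

2P = (4, 1)


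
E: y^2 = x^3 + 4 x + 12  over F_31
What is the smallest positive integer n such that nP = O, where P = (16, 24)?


Compute successive multiples of P until we hit O:
  1P = (16, 24)
  2P = (3, 12)
  3P = (9, 23)
  4P = (25, 19)
  5P = (6, 29)
  6P = (17, 23)
  7P = (30, 21)
  8P = (20, 30)
  ... (continuing to 25P)
  25P = O

ord(P) = 25


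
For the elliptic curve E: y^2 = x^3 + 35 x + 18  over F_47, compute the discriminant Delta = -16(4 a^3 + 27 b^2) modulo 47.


4 a^3 + 27 b^2 = 4*35^3 + 27*18^2 = 171500 + 8748 = 180248
Delta = -16 * (180248) = -2883968
Delta mod 47 = 46

Delta = 46 (mod 47)


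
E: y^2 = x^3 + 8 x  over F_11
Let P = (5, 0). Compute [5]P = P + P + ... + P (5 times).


k = 5 = 101_2 (binary, LSB first: 101)
Double-and-add from P = (5, 0):
  bit 0 = 1: acc = O + (5, 0) = (5, 0)
  bit 1 = 0: acc unchanged = (5, 0)
  bit 2 = 1: acc = (5, 0) + O = (5, 0)

5P = (5, 0)


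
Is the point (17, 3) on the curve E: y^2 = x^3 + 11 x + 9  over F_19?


Check whether y^2 = x^3 + 11 x + 9 (mod 19) for (x, y) = (17, 3).
LHS: y^2 = 3^2 mod 19 = 9
RHS: x^3 + 11 x + 9 = 17^3 + 11*17 + 9 mod 19 = 17
LHS != RHS

No, not on the curve


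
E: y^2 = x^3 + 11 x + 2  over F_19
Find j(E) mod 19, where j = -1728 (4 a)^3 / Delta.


Delta = -16(4 a^3 + 27 b^2) mod 19 = 13
-1728 * (4 a)^3 = -1728 * (4*11)^3 mod 19 = 7
j = 7 * 13^(-1) mod 19 = 2

j = 2 (mod 19)


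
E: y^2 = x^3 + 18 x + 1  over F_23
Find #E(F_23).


For each x in F_23, count y with y^2 = x^3 + 18 x + 1 mod 23:
  x = 0: RHS = 1, y in [1, 22]  -> 2 point(s)
  x = 3: RHS = 13, y in [6, 17]  -> 2 point(s)
  x = 5: RHS = 9, y in [3, 20]  -> 2 point(s)
  x = 6: RHS = 3, y in [7, 16]  -> 2 point(s)
  x = 8: RHS = 13, y in [6, 17]  -> 2 point(s)
  x = 9: RHS = 18, y in [8, 15]  -> 2 point(s)
  x = 10: RHS = 8, y in [10, 13]  -> 2 point(s)
  x = 11: RHS = 12, y in [9, 14]  -> 2 point(s)
  x = 12: RHS = 13, y in [6, 17]  -> 2 point(s)
  x = 15: RHS = 12, y in [9, 14]  -> 2 point(s)
  x = 18: RHS = 16, y in [4, 19]  -> 2 point(s)
  x = 19: RHS = 3, y in [7, 16]  -> 2 point(s)
  x = 20: RHS = 12, y in [9, 14]  -> 2 point(s)
  x = 21: RHS = 3, y in [7, 16]  -> 2 point(s)
Affine points: 28. Add the point at infinity: total = 29.

#E(F_23) = 29


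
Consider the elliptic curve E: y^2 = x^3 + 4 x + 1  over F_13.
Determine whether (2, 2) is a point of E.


Check whether y^2 = x^3 + 4 x + 1 (mod 13) for (x, y) = (2, 2).
LHS: y^2 = 2^2 mod 13 = 4
RHS: x^3 + 4 x + 1 = 2^3 + 4*2 + 1 mod 13 = 4
LHS = RHS

Yes, on the curve


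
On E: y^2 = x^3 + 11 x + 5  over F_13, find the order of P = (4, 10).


Compute successive multiples of P until we hit O:
  1P = (4, 10)
  2P = (6, 1)
  3P = (7, 10)
  4P = (2, 3)
  5P = (3, 0)
  6P = (2, 10)
  7P = (7, 3)
  8P = (6, 12)
  ... (continuing to 10P)
  10P = O

ord(P) = 10


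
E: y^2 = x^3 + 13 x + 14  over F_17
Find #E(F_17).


For each x in F_17, count y with y^2 = x^3 + 13 x + 14 mod 17:
  x = 5: RHS = 0, y in [0]  -> 1 point(s)
  x = 6: RHS = 2, y in [6, 11]  -> 2 point(s)
  x = 8: RHS = 1, y in [1, 16]  -> 2 point(s)
  x = 11: RHS = 9, y in [3, 14]  -> 2 point(s)
  x = 13: RHS = 0, y in [0]  -> 1 point(s)
  x = 14: RHS = 16, y in [4, 13]  -> 2 point(s)
  x = 16: RHS = 0, y in [0]  -> 1 point(s)
Affine points: 11. Add the point at infinity: total = 12.

#E(F_17) = 12


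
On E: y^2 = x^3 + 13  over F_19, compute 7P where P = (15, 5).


k = 7 = 111_2 (binary, LSB first: 111)
Double-and-add from P = (15, 5):
  bit 0 = 1: acc = O + (15, 5) = (15, 5)
  bit 1 = 1: acc = (15, 5) + (9, 1) = (6, 1)
  bit 2 = 1: acc = (6, 1) + (5, 10) = (13, 5)

7P = (13, 5)


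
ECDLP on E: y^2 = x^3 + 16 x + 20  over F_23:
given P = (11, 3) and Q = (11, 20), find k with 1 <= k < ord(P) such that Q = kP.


Enumerate multiples of P until we hit Q = (11, 20):
  1P = (11, 3)
  2P = (5, 8)
  3P = (16, 5)
  4P = (21, 16)
  5P = (15, 1)
  6P = (3, 16)
  7P = (12, 13)
  8P = (8, 4)
  9P = (22, 16)
  10P = (22, 7)
  11P = (8, 19)
  12P = (12, 10)
  13P = (3, 7)
  14P = (15, 22)
  15P = (21, 7)
  16P = (16, 18)
  17P = (5, 15)
  18P = (11, 20)
Match found at i = 18.

k = 18


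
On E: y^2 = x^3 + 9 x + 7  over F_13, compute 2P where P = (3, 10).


Doubling: s = (3 x1^2 + a) / (2 y1)
s = (3*3^2 + 9) / (2*10) mod 13 = 7
x3 = s^2 - 2 x1 mod 13 = 7^2 - 2*3 = 4
y3 = s (x1 - x3) - y1 mod 13 = 7 * (3 - 4) - 10 = 9

2P = (4, 9)


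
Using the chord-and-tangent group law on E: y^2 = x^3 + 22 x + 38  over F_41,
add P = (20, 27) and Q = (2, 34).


P != Q, so use the chord formula.
s = (y2 - y1) / (x2 - x1) = (7) / (23) mod 41 = 11
x3 = s^2 - x1 - x2 mod 41 = 11^2 - 20 - 2 = 17
y3 = s (x1 - x3) - y1 mod 41 = 11 * (20 - 17) - 27 = 6

P + Q = (17, 6)


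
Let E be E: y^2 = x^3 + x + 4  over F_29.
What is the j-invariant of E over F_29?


Delta = -16(4 a^3 + 27 b^2) mod 29 = 13
-1728 * (4 a)^3 = -1728 * (4*1)^3 mod 29 = 14
j = 14 * 13^(-1) mod 29 = 10

j = 10 (mod 29)


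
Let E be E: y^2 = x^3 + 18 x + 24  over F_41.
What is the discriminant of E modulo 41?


4 a^3 + 27 b^2 = 4*18^3 + 27*24^2 = 23328 + 15552 = 38880
Delta = -16 * (38880) = -622080
Delta mod 41 = 13

Delta = 13 (mod 41)


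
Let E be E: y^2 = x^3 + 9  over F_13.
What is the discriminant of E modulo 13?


4 a^3 + 27 b^2 = 4*0^3 + 27*9^2 = 0 + 2187 = 2187
Delta = -16 * (2187) = -34992
Delta mod 13 = 4

Delta = 4 (mod 13)


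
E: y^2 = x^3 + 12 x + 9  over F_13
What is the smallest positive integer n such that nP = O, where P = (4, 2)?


Compute successive multiples of P until we hit O:
  1P = (4, 2)
  2P = (9, 1)
  3P = (12, 10)
  4P = (11, 4)
  5P = (1, 10)
  6P = (5, 5)
  7P = (0, 10)
  8P = (0, 3)
  ... (continuing to 15P)
  15P = O

ord(P) = 15


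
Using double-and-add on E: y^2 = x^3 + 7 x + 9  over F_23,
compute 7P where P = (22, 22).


k = 7 = 111_2 (binary, LSB first: 111)
Double-and-add from P = (22, 22):
  bit 0 = 1: acc = O + (22, 22) = (22, 22)
  bit 1 = 1: acc = (22, 22) + (4, 3) = (5, 10)
  bit 2 = 1: acc = (5, 10) + (0, 3) = (8, 18)

7P = (8, 18)


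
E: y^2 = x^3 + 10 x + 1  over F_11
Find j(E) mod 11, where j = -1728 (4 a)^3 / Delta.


Delta = -16(4 a^3 + 27 b^2) mod 11 = 6
-1728 * (4 a)^3 = -1728 * (4*10)^3 mod 11 = 9
j = 9 * 6^(-1) mod 11 = 7

j = 7 (mod 11)


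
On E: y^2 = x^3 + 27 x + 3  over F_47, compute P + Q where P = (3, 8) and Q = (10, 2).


P != Q, so use the chord formula.
s = (y2 - y1) / (x2 - x1) = (41) / (7) mod 47 = 26
x3 = s^2 - x1 - x2 mod 47 = 26^2 - 3 - 10 = 5
y3 = s (x1 - x3) - y1 mod 47 = 26 * (3 - 5) - 8 = 34

P + Q = (5, 34)


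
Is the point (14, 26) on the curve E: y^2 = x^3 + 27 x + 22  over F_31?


Check whether y^2 = x^3 + 27 x + 22 (mod 31) for (x, y) = (14, 26).
LHS: y^2 = 26^2 mod 31 = 25
RHS: x^3 + 27 x + 22 = 14^3 + 27*14 + 22 mod 31 = 13
LHS != RHS

No, not on the curve


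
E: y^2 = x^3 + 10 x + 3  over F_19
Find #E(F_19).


For each x in F_19, count y with y^2 = x^3 + 10 x + 3 mod 19:
  x = 5: RHS = 7, y in [8, 11]  -> 2 point(s)
  x = 7: RHS = 17, y in [6, 13]  -> 2 point(s)
  x = 8: RHS = 6, y in [5, 14]  -> 2 point(s)
  x = 9: RHS = 5, y in [9, 10]  -> 2 point(s)
  x = 10: RHS = 1, y in [1, 18]  -> 2 point(s)
  x = 11: RHS = 0, y in [0]  -> 1 point(s)
  x = 18: RHS = 11, y in [7, 12]  -> 2 point(s)
Affine points: 13. Add the point at infinity: total = 14.

#E(F_19) = 14


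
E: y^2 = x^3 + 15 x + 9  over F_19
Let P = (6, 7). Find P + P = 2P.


Doubling: s = (3 x1^2 + a) / (2 y1)
s = (3*6^2 + 15) / (2*7) mod 19 = 2
x3 = s^2 - 2 x1 mod 19 = 2^2 - 2*6 = 11
y3 = s (x1 - x3) - y1 mod 19 = 2 * (6 - 11) - 7 = 2

2P = (11, 2)


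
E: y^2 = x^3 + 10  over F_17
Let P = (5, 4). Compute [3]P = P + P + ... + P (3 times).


k = 3 = 11_2 (binary, LSB first: 11)
Double-and-add from P = (5, 4):
  bit 0 = 1: acc = O + (5, 4) = (5, 4)
  bit 1 = 1: acc = (5, 4) + (16, 14) = (12, 2)

3P = (12, 2)


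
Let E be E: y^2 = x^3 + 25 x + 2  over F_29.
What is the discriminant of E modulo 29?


4 a^3 + 27 b^2 = 4*25^3 + 27*2^2 = 62500 + 108 = 62608
Delta = -16 * (62608) = -1001728
Delta mod 29 = 19

Delta = 19 (mod 29)


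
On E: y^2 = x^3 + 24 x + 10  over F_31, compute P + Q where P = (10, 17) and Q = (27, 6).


P != Q, so use the chord formula.
s = (y2 - y1) / (x2 - x1) = (20) / (17) mod 31 = 3
x3 = s^2 - x1 - x2 mod 31 = 3^2 - 10 - 27 = 3
y3 = s (x1 - x3) - y1 mod 31 = 3 * (10 - 3) - 17 = 4

P + Q = (3, 4)


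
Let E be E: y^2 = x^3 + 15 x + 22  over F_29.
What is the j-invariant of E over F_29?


Delta = -16(4 a^3 + 27 b^2) mod 29 = 23
-1728 * (4 a)^3 = -1728 * (4*15)^3 mod 29 = 9
j = 9 * 23^(-1) mod 29 = 13

j = 13 (mod 29)


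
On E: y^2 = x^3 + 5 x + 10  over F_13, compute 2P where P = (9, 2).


Doubling: s = (3 x1^2 + a) / (2 y1)
s = (3*9^2 + 5) / (2*2) mod 13 = 10
x3 = s^2 - 2 x1 mod 13 = 10^2 - 2*9 = 4
y3 = s (x1 - x3) - y1 mod 13 = 10 * (9 - 4) - 2 = 9

2P = (4, 9)


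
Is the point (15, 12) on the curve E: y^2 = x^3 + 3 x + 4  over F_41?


Check whether y^2 = x^3 + 3 x + 4 (mod 41) for (x, y) = (15, 12).
LHS: y^2 = 12^2 mod 41 = 21
RHS: x^3 + 3 x + 4 = 15^3 + 3*15 + 4 mod 41 = 21
LHS = RHS

Yes, on the curve


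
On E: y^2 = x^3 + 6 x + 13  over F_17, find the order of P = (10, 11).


Compute successive multiples of P until we hit O:
  1P = (10, 11)
  2P = (14, 6)
  3P = (2, 13)
  4P = (4, 13)
  5P = (5, 10)
  6P = (0, 8)
  7P = (11, 4)
  8P = (11, 13)
  ... (continuing to 15P)
  15P = O

ord(P) = 15


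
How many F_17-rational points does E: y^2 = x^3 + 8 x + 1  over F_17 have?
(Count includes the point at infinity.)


For each x in F_17, count y with y^2 = x^3 + 8 x + 1 mod 17:
  x = 0: RHS = 1, y in [1, 16]  -> 2 point(s)
  x = 2: RHS = 8, y in [5, 12]  -> 2 point(s)
  x = 3: RHS = 1, y in [1, 16]  -> 2 point(s)
  x = 5: RHS = 13, y in [8, 9]  -> 2 point(s)
  x = 7: RHS = 9, y in [3, 14]  -> 2 point(s)
  x = 8: RHS = 16, y in [4, 13]  -> 2 point(s)
  x = 11: RHS = 9, y in [3, 14]  -> 2 point(s)
  x = 14: RHS = 1, y in [1, 16]  -> 2 point(s)
  x = 16: RHS = 9, y in [3, 14]  -> 2 point(s)
Affine points: 18. Add the point at infinity: total = 19.

#E(F_17) = 19


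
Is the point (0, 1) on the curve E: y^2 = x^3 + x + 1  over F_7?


Check whether y^2 = x^3 + 1 x + 1 (mod 7) for (x, y) = (0, 1).
LHS: y^2 = 1^2 mod 7 = 1
RHS: x^3 + 1 x + 1 = 0^3 + 1*0 + 1 mod 7 = 1
LHS = RHS

Yes, on the curve


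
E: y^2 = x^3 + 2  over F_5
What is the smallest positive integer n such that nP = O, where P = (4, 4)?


Compute successive multiples of P until we hit O:
  1P = (4, 4)
  2P = (3, 2)
  3P = (2, 0)
  4P = (3, 3)
  5P = (4, 1)
  6P = O

ord(P) = 6


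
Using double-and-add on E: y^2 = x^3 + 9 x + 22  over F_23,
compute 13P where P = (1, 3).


k = 13 = 1101_2 (binary, LSB first: 1011)
Double-and-add from P = (1, 3):
  bit 0 = 1: acc = O + (1, 3) = (1, 3)
  bit 1 = 0: acc unchanged = (1, 3)
  bit 2 = 1: acc = (1, 3) + (8, 13) = (9, 2)
  bit 3 = 1: acc = (9, 2) + (11, 16) = (6, 19)

13P = (6, 19)


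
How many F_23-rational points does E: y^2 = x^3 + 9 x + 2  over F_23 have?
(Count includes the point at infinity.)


For each x in F_23, count y with y^2 = x^3 + 9 x + 2 mod 23:
  x = 0: RHS = 2, y in [5, 18]  -> 2 point(s)
  x = 1: RHS = 12, y in [9, 14]  -> 2 point(s)
  x = 11: RHS = 6, y in [11, 12]  -> 2 point(s)
  x = 13: RHS = 16, y in [4, 19]  -> 2 point(s)
  x = 15: RHS = 16, y in [4, 19]  -> 2 point(s)
  x = 17: RHS = 8, y in [10, 13]  -> 2 point(s)
  x = 18: RHS = 16, y in [4, 19]  -> 2 point(s)
Affine points: 14. Add the point at infinity: total = 15.

#E(F_23) = 15


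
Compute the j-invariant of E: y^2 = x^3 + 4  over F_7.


Delta = -16(4 a^3 + 27 b^2) mod 7 = 4
-1728 * (4 a)^3 = -1728 * (4*0)^3 mod 7 = 0
j = 0 * 4^(-1) mod 7 = 0

j = 0 (mod 7)


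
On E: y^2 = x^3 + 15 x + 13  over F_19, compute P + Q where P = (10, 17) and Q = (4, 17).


P != Q, so use the chord formula.
s = (y2 - y1) / (x2 - x1) = (0) / (13) mod 19 = 0
x3 = s^2 - x1 - x2 mod 19 = 0^2 - 10 - 4 = 5
y3 = s (x1 - x3) - y1 mod 19 = 0 * (10 - 5) - 17 = 2

P + Q = (5, 2)


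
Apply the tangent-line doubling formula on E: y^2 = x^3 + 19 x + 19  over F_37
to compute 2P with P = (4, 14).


Doubling: s = (3 x1^2 + a) / (2 y1)
s = (3*4^2 + 19) / (2*14) mod 37 = 9
x3 = s^2 - 2 x1 mod 37 = 9^2 - 2*4 = 36
y3 = s (x1 - x3) - y1 mod 37 = 9 * (4 - 36) - 14 = 31

2P = (36, 31)


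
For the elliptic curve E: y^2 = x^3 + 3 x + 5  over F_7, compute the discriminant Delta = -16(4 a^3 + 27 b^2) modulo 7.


4 a^3 + 27 b^2 = 4*3^3 + 27*5^2 = 108 + 675 = 783
Delta = -16 * (783) = -12528
Delta mod 7 = 2

Delta = 2 (mod 7)


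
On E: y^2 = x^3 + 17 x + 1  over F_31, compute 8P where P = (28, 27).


k = 8 = 1000_2 (binary, LSB first: 0001)
Double-and-add from P = (28, 27):
  bit 0 = 0: acc unchanged = O
  bit 1 = 0: acc unchanged = O
  bit 2 = 0: acc unchanged = O
  bit 3 = 1: acc = O + (15, 2) = (15, 2)

8P = (15, 2)


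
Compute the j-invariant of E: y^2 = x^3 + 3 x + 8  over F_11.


Delta = -16(4 a^3 + 27 b^2) mod 11 = 5
-1728 * (4 a)^3 = -1728 * (4*3)^3 mod 11 = 10
j = 10 * 5^(-1) mod 11 = 2

j = 2 (mod 11)


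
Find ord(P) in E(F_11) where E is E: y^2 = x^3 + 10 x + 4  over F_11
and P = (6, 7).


Compute successive multiples of P until we hit O:
  1P = (6, 7)
  2P = (0, 9)
  3P = (10, 9)
  4P = (9, 8)
  5P = (1, 2)
  6P = (5, 5)
  7P = (4, 8)
  8P = (4, 3)
  ... (continuing to 15P)
  15P = O

ord(P) = 15


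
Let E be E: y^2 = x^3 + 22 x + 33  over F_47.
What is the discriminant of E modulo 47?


4 a^3 + 27 b^2 = 4*22^3 + 27*33^2 = 42592 + 29403 = 71995
Delta = -16 * (71995) = -1151920
Delta mod 47 = 3

Delta = 3 (mod 47)


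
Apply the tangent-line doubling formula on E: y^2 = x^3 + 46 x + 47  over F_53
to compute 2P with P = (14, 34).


Doubling: s = (3 x1^2 + a) / (2 y1)
s = (3*14^2 + 46) / (2*34) mod 53 = 14
x3 = s^2 - 2 x1 mod 53 = 14^2 - 2*14 = 9
y3 = s (x1 - x3) - y1 mod 53 = 14 * (14 - 9) - 34 = 36

2P = (9, 36)


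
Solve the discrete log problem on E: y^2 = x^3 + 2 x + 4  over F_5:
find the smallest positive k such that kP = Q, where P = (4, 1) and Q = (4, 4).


Enumerate multiples of P until we hit Q = (4, 4):
  1P = (4, 1)
  2P = (2, 4)
  3P = (0, 3)
  4P = (0, 2)
  5P = (2, 1)
  6P = (4, 4)
Match found at i = 6.

k = 6


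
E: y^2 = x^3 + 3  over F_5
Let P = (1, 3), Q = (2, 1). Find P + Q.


P != Q, so use the chord formula.
s = (y2 - y1) / (x2 - x1) = (3) / (1) mod 5 = 3
x3 = s^2 - x1 - x2 mod 5 = 3^2 - 1 - 2 = 1
y3 = s (x1 - x3) - y1 mod 5 = 3 * (1 - 1) - 3 = 2

P + Q = (1, 2)


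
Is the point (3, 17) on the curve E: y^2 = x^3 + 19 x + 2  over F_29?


Check whether y^2 = x^3 + 19 x + 2 (mod 29) for (x, y) = (3, 17).
LHS: y^2 = 17^2 mod 29 = 28
RHS: x^3 + 19 x + 2 = 3^3 + 19*3 + 2 mod 29 = 28
LHS = RHS

Yes, on the curve


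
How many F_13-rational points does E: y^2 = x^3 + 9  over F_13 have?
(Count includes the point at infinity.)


For each x in F_13, count y with y^2 = x^3 + 0 x + 9 mod 13:
  x = 0: RHS = 9, y in [3, 10]  -> 2 point(s)
  x = 1: RHS = 10, y in [6, 7]  -> 2 point(s)
  x = 2: RHS = 4, y in [2, 11]  -> 2 point(s)
  x = 3: RHS = 10, y in [6, 7]  -> 2 point(s)
  x = 5: RHS = 4, y in [2, 11]  -> 2 point(s)
  x = 6: RHS = 4, y in [2, 11]  -> 2 point(s)
  x = 7: RHS = 1, y in [1, 12]  -> 2 point(s)
  x = 8: RHS = 1, y in [1, 12]  -> 2 point(s)
  x = 9: RHS = 10, y in [6, 7]  -> 2 point(s)
  x = 11: RHS = 1, y in [1, 12]  -> 2 point(s)
Affine points: 20. Add the point at infinity: total = 21.

#E(F_13) = 21


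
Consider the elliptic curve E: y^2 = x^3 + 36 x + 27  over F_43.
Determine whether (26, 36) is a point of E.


Check whether y^2 = x^3 + 36 x + 27 (mod 43) for (x, y) = (26, 36).
LHS: y^2 = 36^2 mod 43 = 6
RHS: x^3 + 36 x + 27 = 26^3 + 36*26 + 27 mod 43 = 6
LHS = RHS

Yes, on the curve


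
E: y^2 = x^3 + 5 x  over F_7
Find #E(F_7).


For each x in F_7, count y with y^2 = x^3 + 5 x + 0 mod 7:
  x = 0: RHS = 0, y in [0]  -> 1 point(s)
  x = 2: RHS = 4, y in [2, 5]  -> 2 point(s)
  x = 3: RHS = 0, y in [0]  -> 1 point(s)
  x = 4: RHS = 0, y in [0]  -> 1 point(s)
  x = 6: RHS = 1, y in [1, 6]  -> 2 point(s)
Affine points: 7. Add the point at infinity: total = 8.

#E(F_7) = 8


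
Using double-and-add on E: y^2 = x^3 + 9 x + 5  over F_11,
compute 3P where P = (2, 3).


k = 3 = 11_2 (binary, LSB first: 11)
Double-and-add from P = (2, 3):
  bit 0 = 1: acc = O + (2, 3) = (2, 3)
  bit 1 = 1: acc = (2, 3) + (0, 4) = (1, 2)

3P = (1, 2)


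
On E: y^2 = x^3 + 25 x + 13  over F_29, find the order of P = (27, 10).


Compute successive multiples of P until we hit O:
  1P = (27, 10)
  2P = (3, 17)
  3P = (23, 13)
  4P = (14, 2)
  5P = (10, 25)
  6P = (28, 25)
  7P = (25, 20)
  8P = (2, 10)
  ... (continuing to 30P)
  30P = O

ord(P) = 30


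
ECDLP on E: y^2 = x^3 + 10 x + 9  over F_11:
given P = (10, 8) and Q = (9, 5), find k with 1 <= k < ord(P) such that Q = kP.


Enumerate multiples of P until we hit Q = (9, 5):
  1P = (10, 8)
  2P = (7, 2)
  3P = (9, 5)
Match found at i = 3.

k = 3


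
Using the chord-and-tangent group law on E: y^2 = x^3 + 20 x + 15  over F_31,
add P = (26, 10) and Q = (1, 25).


P != Q, so use the chord formula.
s = (y2 - y1) / (x2 - x1) = (15) / (6) mod 31 = 18
x3 = s^2 - x1 - x2 mod 31 = 18^2 - 26 - 1 = 18
y3 = s (x1 - x3) - y1 mod 31 = 18 * (26 - 18) - 10 = 10

P + Q = (18, 10)


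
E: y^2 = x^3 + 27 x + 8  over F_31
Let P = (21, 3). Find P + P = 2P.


Doubling: s = (3 x1^2 + a) / (2 y1)
s = (3*21^2 + 27) / (2*3) mod 31 = 8
x3 = s^2 - 2 x1 mod 31 = 8^2 - 2*21 = 22
y3 = s (x1 - x3) - y1 mod 31 = 8 * (21 - 22) - 3 = 20

2P = (22, 20)


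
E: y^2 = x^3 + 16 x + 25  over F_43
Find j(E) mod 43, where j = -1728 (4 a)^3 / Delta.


Delta = -16(4 a^3 + 27 b^2) mod 43 = 24
-1728 * (4 a)^3 = -1728 * (4*16)^3 mod 43 = 1
j = 1 * 24^(-1) mod 43 = 9

j = 9 (mod 43)


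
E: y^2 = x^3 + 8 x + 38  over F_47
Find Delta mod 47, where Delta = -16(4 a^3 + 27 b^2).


4 a^3 + 27 b^2 = 4*8^3 + 27*38^2 = 2048 + 38988 = 41036
Delta = -16 * (41036) = -656576
Delta mod 47 = 14

Delta = 14 (mod 47)


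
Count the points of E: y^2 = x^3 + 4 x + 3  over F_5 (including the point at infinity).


For each x in F_5, count y with y^2 = x^3 + 4 x + 3 mod 5:
  x = 2: RHS = 4, y in [2, 3]  -> 2 point(s)
Affine points: 2. Add the point at infinity: total = 3.

#E(F_5) = 3


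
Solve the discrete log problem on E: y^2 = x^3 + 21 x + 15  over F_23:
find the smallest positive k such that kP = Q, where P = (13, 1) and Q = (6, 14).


Enumerate multiples of P until we hit Q = (6, 14):
  1P = (13, 1)
  2P = (3, 17)
  3P = (16, 13)
  4P = (10, 11)
  5P = (6, 14)
Match found at i = 5.

k = 5


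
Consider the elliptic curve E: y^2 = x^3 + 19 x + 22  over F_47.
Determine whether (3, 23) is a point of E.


Check whether y^2 = x^3 + 19 x + 22 (mod 47) for (x, y) = (3, 23).
LHS: y^2 = 23^2 mod 47 = 12
RHS: x^3 + 19 x + 22 = 3^3 + 19*3 + 22 mod 47 = 12
LHS = RHS

Yes, on the curve


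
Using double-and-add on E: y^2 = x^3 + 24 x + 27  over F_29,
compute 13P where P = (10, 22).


k = 13 = 1101_2 (binary, LSB first: 1011)
Double-and-add from P = (10, 22):
  bit 0 = 1: acc = O + (10, 22) = (10, 22)
  bit 1 = 0: acc unchanged = (10, 22)
  bit 2 = 1: acc = (10, 22) + (7, 4) = (19, 11)
  bit 3 = 1: acc = (19, 11) + (2, 5) = (1, 9)

13P = (1, 9)


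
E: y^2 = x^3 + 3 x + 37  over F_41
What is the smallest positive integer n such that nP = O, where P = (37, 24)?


Compute successive multiples of P until we hit O:
  1P = (37, 24)
  2P = (0, 23)
  3P = (22, 3)
  4P = (2, 25)
  5P = (10, 1)
  6P = (40, 19)
  7P = (26, 26)
  8P = (17, 32)
  ... (continuing to 25P)
  25P = O

ord(P) = 25


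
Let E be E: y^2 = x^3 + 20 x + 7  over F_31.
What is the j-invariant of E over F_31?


Delta = -16(4 a^3 + 27 b^2) mod 31 = 1
-1728 * (4 a)^3 = -1728 * (4*20)^3 mod 31 = 1
j = 1 * 1^(-1) mod 31 = 1

j = 1 (mod 31)


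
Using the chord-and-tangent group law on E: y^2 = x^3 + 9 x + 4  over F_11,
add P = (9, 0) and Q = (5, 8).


P != Q, so use the chord formula.
s = (y2 - y1) / (x2 - x1) = (8) / (7) mod 11 = 9
x3 = s^2 - x1 - x2 mod 11 = 9^2 - 9 - 5 = 1
y3 = s (x1 - x3) - y1 mod 11 = 9 * (9 - 1) - 0 = 6

P + Q = (1, 6)


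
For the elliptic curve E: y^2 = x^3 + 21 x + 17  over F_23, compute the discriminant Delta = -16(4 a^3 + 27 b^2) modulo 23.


4 a^3 + 27 b^2 = 4*21^3 + 27*17^2 = 37044 + 7803 = 44847
Delta = -16 * (44847) = -717552
Delta mod 23 = 2

Delta = 2 (mod 23)


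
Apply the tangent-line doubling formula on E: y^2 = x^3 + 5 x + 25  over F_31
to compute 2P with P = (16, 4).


Doubling: s = (3 x1^2 + a) / (2 y1)
s = (3*16^2 + 5) / (2*4) mod 31 = 23
x3 = s^2 - 2 x1 mod 31 = 23^2 - 2*16 = 1
y3 = s (x1 - x3) - y1 mod 31 = 23 * (16 - 1) - 4 = 0

2P = (1, 0)


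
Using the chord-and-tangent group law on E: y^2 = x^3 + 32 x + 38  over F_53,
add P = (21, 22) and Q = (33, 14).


P != Q, so use the chord formula.
s = (y2 - y1) / (x2 - x1) = (45) / (12) mod 53 = 17
x3 = s^2 - x1 - x2 mod 53 = 17^2 - 21 - 33 = 23
y3 = s (x1 - x3) - y1 mod 53 = 17 * (21 - 23) - 22 = 50

P + Q = (23, 50)


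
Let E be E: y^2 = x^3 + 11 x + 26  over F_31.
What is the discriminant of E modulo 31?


4 a^3 + 27 b^2 = 4*11^3 + 27*26^2 = 5324 + 18252 = 23576
Delta = -16 * (23576) = -377216
Delta mod 31 = 23

Delta = 23 (mod 31)


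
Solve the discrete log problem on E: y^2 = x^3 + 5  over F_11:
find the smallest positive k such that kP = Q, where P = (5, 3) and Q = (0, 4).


Enumerate multiples of P until we hit Q = (0, 4):
  1P = (5, 3)
  2P = (6, 1)
  3P = (4, 6)
  4P = (0, 4)
Match found at i = 4.

k = 4


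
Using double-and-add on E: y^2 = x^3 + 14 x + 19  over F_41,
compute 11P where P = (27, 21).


k = 11 = 1011_2 (binary, LSB first: 1101)
Double-and-add from P = (27, 21):
  bit 0 = 1: acc = O + (27, 21) = (27, 21)
  bit 1 = 1: acc = (27, 21) + (33, 16) = (17, 39)
  bit 2 = 0: acc unchanged = (17, 39)
  bit 3 = 1: acc = (17, 39) + (7, 38) = (33, 25)

11P = (33, 25)


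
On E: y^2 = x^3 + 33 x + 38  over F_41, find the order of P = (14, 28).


Compute successive multiples of P until we hit O:
  1P = (14, 28)
  2P = (23, 34)
  3P = (9, 30)
  4P = (28, 35)
  5P = (30, 5)
  6P = (13, 9)
  7P = (6, 1)
  8P = (1, 21)
  ... (continuing to 18P)
  18P = O

ord(P) = 18


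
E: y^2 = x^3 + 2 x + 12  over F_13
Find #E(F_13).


For each x in F_13, count y with y^2 = x^3 + 2 x + 12 mod 13:
  x = 0: RHS = 12, y in [5, 8]  -> 2 point(s)
  x = 5: RHS = 4, y in [2, 11]  -> 2 point(s)
  x = 11: RHS = 0, y in [0]  -> 1 point(s)
  x = 12: RHS = 9, y in [3, 10]  -> 2 point(s)
Affine points: 7. Add the point at infinity: total = 8.

#E(F_13) = 8


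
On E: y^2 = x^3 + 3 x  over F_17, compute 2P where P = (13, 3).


Doubling: s = (3 x1^2 + a) / (2 y1)
s = (3*13^2 + 3) / (2*3) mod 17 = 0
x3 = s^2 - 2 x1 mod 17 = 0^2 - 2*13 = 8
y3 = s (x1 - x3) - y1 mod 17 = 0 * (13 - 8) - 3 = 14

2P = (8, 14)


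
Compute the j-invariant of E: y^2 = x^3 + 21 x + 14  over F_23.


Delta = -16(4 a^3 + 27 b^2) mod 23 = 20
-1728 * (4 a)^3 = -1728 * (4*21)^3 mod 23 = 18
j = 18 * 20^(-1) mod 23 = 17

j = 17 (mod 23)


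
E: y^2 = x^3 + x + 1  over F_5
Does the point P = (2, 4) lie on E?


Check whether y^2 = x^3 + 1 x + 1 (mod 5) for (x, y) = (2, 4).
LHS: y^2 = 4^2 mod 5 = 1
RHS: x^3 + 1 x + 1 = 2^3 + 1*2 + 1 mod 5 = 1
LHS = RHS

Yes, on the curve


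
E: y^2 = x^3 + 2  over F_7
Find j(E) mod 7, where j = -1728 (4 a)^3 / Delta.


Delta = -16(4 a^3 + 27 b^2) mod 7 = 1
-1728 * (4 a)^3 = -1728 * (4*0)^3 mod 7 = 0
j = 0 * 1^(-1) mod 7 = 0

j = 0 (mod 7)


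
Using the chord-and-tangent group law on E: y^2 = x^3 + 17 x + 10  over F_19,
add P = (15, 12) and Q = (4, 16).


P != Q, so use the chord formula.
s = (y2 - y1) / (x2 - x1) = (4) / (8) mod 19 = 10
x3 = s^2 - x1 - x2 mod 19 = 10^2 - 15 - 4 = 5
y3 = s (x1 - x3) - y1 mod 19 = 10 * (15 - 5) - 12 = 12

P + Q = (5, 12)


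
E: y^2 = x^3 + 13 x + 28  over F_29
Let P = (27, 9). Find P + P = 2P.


Doubling: s = (3 x1^2 + a) / (2 y1)
s = (3*27^2 + 13) / (2*9) mod 29 = 3
x3 = s^2 - 2 x1 mod 29 = 3^2 - 2*27 = 13
y3 = s (x1 - x3) - y1 mod 29 = 3 * (27 - 13) - 9 = 4

2P = (13, 4)


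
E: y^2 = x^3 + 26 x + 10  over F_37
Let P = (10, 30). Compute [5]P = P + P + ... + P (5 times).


k = 5 = 101_2 (binary, LSB first: 101)
Double-and-add from P = (10, 30):
  bit 0 = 1: acc = O + (10, 30) = (10, 30)
  bit 1 = 0: acc unchanged = (10, 30)
  bit 2 = 1: acc = (10, 30) + (28, 34) = (26, 24)

5P = (26, 24)


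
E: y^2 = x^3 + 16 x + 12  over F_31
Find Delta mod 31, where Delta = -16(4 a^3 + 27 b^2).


4 a^3 + 27 b^2 = 4*16^3 + 27*12^2 = 16384 + 3888 = 20272
Delta = -16 * (20272) = -324352
Delta mod 31 = 1

Delta = 1 (mod 31)


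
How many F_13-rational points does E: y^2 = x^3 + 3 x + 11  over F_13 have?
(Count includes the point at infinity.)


For each x in F_13, count y with y^2 = x^3 + 3 x + 11 mod 13:
  x = 2: RHS = 12, y in [5, 8]  -> 2 point(s)
  x = 4: RHS = 9, y in [3, 10]  -> 2 point(s)
  x = 8: RHS = 1, y in [1, 12]  -> 2 point(s)
  x = 9: RHS = 0, y in [0]  -> 1 point(s)
  x = 10: RHS = 1, y in [1, 12]  -> 2 point(s)
  x = 11: RHS = 10, y in [6, 7]  -> 2 point(s)
Affine points: 11. Add the point at infinity: total = 12.

#E(F_13) = 12


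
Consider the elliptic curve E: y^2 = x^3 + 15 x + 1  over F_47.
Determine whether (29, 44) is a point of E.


Check whether y^2 = x^3 + 15 x + 1 (mod 47) for (x, y) = (29, 44).
LHS: y^2 = 44^2 mod 47 = 9
RHS: x^3 + 15 x + 1 = 29^3 + 15*29 + 1 mod 47 = 9
LHS = RHS

Yes, on the curve


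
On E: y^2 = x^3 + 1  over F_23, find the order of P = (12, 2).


Compute successive multiples of P until we hit O:
  1P = (12, 2)
  2P = (2, 20)
  3P = (15, 8)
  4P = (0, 22)
  5P = (1, 18)
  6P = (22, 0)
  7P = (1, 5)
  8P = (0, 1)
  ... (continuing to 12P)
  12P = O

ord(P) = 12


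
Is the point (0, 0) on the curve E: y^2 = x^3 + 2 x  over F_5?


Check whether y^2 = x^3 + 2 x + 0 (mod 5) for (x, y) = (0, 0).
LHS: y^2 = 0^2 mod 5 = 0
RHS: x^3 + 2 x + 0 = 0^3 + 2*0 + 0 mod 5 = 0
LHS = RHS

Yes, on the curve


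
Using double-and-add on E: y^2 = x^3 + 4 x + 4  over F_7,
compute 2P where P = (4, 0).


k = 2 = 10_2 (binary, LSB first: 01)
Double-and-add from P = (4, 0):
  bit 0 = 0: acc unchanged = O
  bit 1 = 1: acc = O + O = O

2P = O


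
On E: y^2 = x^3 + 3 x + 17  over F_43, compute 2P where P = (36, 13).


Doubling: s = (3 x1^2 + a) / (2 y1)
s = (3*36^2 + 3) / (2*13) mod 43 = 19
x3 = s^2 - 2 x1 mod 43 = 19^2 - 2*36 = 31
y3 = s (x1 - x3) - y1 mod 43 = 19 * (36 - 31) - 13 = 39

2P = (31, 39)


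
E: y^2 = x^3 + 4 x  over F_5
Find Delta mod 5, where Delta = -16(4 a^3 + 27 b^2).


4 a^3 + 27 b^2 = 4*4^3 + 27*0^2 = 256 + 0 = 256
Delta = -16 * (256) = -4096
Delta mod 5 = 4

Delta = 4 (mod 5)


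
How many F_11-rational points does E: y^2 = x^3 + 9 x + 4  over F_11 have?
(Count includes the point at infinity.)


For each x in F_11, count y with y^2 = x^3 + 9 x + 4 mod 11:
  x = 0: RHS = 4, y in [2, 9]  -> 2 point(s)
  x = 1: RHS = 3, y in [5, 6]  -> 2 point(s)
  x = 3: RHS = 3, y in [5, 6]  -> 2 point(s)
  x = 4: RHS = 5, y in [4, 7]  -> 2 point(s)
  x = 5: RHS = 9, y in [3, 8]  -> 2 point(s)
  x = 7: RHS = 3, y in [5, 6]  -> 2 point(s)
  x = 8: RHS = 5, y in [4, 7]  -> 2 point(s)
  x = 9: RHS = 0, y in [0]  -> 1 point(s)
  x = 10: RHS = 5, y in [4, 7]  -> 2 point(s)
Affine points: 17. Add the point at infinity: total = 18.

#E(F_11) = 18


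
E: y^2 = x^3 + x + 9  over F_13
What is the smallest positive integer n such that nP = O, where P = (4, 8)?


Compute successive multiples of P until we hit O:
  1P = (4, 8)
  2P = (6, 7)
  3P = (0, 3)
  4P = (0, 10)
  5P = (6, 6)
  6P = (4, 5)
  7P = O

ord(P) = 7


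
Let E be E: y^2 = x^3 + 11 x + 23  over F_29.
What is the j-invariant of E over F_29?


Delta = -16(4 a^3 + 27 b^2) mod 29 = 10
-1728 * (4 a)^3 = -1728 * (4*11)^3 mod 29 = 16
j = 16 * 10^(-1) mod 29 = 19

j = 19 (mod 29)


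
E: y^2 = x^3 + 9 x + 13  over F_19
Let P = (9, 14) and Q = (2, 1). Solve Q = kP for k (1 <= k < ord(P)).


Enumerate multiples of P until we hit Q = (2, 1):
  1P = (9, 14)
  2P = (6, 13)
  3P = (2, 1)
Match found at i = 3.

k = 3


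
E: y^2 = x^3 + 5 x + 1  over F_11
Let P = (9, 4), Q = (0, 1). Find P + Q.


P != Q, so use the chord formula.
s = (y2 - y1) / (x2 - x1) = (8) / (2) mod 11 = 4
x3 = s^2 - x1 - x2 mod 11 = 4^2 - 9 - 0 = 7
y3 = s (x1 - x3) - y1 mod 11 = 4 * (9 - 7) - 4 = 4

P + Q = (7, 4)
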